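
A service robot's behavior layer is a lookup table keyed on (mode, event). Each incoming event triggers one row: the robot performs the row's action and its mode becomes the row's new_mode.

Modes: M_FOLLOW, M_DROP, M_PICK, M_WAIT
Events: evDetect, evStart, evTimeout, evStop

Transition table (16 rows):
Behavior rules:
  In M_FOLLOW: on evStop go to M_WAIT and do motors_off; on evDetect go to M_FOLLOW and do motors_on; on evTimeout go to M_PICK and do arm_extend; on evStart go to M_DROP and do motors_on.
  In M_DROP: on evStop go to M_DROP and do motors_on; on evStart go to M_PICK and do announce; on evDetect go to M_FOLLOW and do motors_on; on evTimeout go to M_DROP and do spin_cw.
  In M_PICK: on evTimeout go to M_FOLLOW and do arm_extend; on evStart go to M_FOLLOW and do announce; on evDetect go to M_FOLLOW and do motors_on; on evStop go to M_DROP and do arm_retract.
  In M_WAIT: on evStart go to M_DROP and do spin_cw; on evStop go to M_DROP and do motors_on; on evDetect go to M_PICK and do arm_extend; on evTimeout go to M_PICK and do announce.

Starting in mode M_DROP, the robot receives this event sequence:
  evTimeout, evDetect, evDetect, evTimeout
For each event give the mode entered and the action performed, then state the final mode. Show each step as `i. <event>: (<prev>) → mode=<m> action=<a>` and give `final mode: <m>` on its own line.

1. evTimeout: (M_DROP) → mode=M_DROP action=spin_cw
2. evDetect: (M_DROP) → mode=M_FOLLOW action=motors_on
3. evDetect: (M_FOLLOW) → mode=M_FOLLOW action=motors_on
4. evTimeout: (M_FOLLOW) → mode=M_PICK action=arm_extend

final mode: M_PICK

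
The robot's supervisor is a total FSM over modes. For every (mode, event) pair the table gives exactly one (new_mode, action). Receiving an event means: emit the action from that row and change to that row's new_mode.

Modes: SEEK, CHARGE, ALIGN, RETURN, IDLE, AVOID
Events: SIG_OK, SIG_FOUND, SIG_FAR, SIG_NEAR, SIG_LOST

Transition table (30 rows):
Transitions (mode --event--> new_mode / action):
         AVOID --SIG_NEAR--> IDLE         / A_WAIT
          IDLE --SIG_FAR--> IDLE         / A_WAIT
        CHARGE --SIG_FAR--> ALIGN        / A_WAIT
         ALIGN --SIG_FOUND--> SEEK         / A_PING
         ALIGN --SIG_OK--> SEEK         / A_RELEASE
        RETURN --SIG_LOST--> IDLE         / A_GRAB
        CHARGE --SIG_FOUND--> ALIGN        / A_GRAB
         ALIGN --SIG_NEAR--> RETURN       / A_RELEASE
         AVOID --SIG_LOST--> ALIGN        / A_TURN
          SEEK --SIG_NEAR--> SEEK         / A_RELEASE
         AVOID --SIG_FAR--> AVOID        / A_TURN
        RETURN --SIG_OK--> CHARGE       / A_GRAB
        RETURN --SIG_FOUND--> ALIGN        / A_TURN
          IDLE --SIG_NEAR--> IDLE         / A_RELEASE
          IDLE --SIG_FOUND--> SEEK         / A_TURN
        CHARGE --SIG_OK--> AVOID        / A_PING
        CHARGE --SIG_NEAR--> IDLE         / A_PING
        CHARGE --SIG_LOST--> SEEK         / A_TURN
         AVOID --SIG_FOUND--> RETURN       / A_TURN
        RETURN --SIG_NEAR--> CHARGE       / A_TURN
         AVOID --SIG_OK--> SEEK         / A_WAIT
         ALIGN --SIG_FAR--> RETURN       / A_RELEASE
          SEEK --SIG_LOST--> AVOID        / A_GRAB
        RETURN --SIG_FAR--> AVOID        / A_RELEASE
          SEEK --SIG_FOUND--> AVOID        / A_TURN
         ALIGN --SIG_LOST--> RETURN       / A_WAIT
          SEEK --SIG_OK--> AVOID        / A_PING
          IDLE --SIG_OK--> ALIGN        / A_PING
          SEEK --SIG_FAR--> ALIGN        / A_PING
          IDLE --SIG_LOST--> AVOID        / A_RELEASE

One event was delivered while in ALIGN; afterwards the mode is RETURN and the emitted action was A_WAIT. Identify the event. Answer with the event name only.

SIG_LOST

try SIG_OK: (ALIGN, SIG_OK) → (SEEK, A_RELEASE)
try SIG_FOUND: (ALIGN, SIG_FOUND) → (SEEK, A_PING)
try SIG_FAR: (ALIGN, SIG_FAR) → (RETURN, A_RELEASE)
try SIG_NEAR: (ALIGN, SIG_NEAR) → (RETURN, A_RELEASE)
try SIG_LOST: (ALIGN, SIG_LOST) → (RETURN, A_WAIT)  ← matches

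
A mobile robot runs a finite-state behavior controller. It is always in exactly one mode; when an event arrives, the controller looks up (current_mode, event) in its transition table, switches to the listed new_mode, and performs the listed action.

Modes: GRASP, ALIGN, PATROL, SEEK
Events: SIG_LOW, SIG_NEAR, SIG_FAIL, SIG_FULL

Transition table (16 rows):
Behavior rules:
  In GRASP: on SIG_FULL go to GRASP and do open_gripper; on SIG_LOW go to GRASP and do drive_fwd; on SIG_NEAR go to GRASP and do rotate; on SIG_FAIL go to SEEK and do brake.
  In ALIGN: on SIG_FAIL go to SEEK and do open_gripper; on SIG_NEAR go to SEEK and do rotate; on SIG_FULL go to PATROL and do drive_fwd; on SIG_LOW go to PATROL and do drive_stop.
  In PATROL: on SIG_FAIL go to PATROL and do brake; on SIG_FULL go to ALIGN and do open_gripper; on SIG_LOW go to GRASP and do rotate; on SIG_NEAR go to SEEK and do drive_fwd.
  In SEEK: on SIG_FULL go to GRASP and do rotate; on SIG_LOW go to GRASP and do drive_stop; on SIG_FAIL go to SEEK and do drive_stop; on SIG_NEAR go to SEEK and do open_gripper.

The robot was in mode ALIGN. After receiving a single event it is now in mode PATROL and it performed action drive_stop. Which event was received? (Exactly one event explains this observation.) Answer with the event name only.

SIG_LOW

try SIG_LOW: (ALIGN, SIG_LOW) → (PATROL, drive_stop)  ← matches
try SIG_NEAR: (ALIGN, SIG_NEAR) → (SEEK, rotate)
try SIG_FAIL: (ALIGN, SIG_FAIL) → (SEEK, open_gripper)
try SIG_FULL: (ALIGN, SIG_FULL) → (PATROL, drive_fwd)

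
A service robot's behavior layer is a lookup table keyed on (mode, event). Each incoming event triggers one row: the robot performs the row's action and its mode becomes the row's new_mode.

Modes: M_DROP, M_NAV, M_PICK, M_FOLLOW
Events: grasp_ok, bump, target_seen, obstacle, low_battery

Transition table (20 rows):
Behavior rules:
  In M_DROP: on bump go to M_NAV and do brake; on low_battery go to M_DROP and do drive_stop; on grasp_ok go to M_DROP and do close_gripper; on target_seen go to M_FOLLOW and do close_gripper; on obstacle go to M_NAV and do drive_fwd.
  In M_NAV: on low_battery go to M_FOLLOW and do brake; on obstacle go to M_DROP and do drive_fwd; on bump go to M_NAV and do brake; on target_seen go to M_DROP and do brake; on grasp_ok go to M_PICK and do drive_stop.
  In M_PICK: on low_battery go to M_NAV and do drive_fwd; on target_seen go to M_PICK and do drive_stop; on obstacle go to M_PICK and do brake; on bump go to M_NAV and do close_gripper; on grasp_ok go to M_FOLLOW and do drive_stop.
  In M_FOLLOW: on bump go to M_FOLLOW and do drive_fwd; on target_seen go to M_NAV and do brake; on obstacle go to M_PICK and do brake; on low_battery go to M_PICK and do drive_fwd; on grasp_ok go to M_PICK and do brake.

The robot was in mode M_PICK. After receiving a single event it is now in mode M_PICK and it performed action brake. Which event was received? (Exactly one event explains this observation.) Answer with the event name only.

obstacle

try grasp_ok: (M_PICK, grasp_ok) → (M_FOLLOW, drive_stop)
try bump: (M_PICK, bump) → (M_NAV, close_gripper)
try target_seen: (M_PICK, target_seen) → (M_PICK, drive_stop)
try obstacle: (M_PICK, obstacle) → (M_PICK, brake)  ← matches
try low_battery: (M_PICK, low_battery) → (M_NAV, drive_fwd)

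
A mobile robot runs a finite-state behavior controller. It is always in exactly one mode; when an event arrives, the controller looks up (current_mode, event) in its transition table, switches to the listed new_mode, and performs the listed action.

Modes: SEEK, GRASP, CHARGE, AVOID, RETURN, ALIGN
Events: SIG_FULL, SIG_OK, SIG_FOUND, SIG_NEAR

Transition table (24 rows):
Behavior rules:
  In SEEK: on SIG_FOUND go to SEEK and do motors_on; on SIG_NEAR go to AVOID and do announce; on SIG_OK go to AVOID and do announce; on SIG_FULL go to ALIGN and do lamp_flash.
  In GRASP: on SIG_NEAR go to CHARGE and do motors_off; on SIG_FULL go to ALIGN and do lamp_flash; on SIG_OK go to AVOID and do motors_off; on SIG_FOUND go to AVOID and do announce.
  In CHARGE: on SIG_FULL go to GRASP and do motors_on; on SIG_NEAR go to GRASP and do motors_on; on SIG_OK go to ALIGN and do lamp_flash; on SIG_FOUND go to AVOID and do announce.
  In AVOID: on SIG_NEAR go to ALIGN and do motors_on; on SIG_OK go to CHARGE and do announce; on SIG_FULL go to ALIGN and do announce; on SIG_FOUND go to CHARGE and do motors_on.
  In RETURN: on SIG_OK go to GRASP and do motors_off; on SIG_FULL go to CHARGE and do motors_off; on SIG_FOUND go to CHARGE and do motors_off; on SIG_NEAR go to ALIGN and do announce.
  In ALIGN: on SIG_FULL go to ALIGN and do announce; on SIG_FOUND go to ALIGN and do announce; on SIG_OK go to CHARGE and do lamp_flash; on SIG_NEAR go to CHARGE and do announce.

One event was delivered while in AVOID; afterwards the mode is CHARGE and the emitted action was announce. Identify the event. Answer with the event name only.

SIG_OK

try SIG_FULL: (AVOID, SIG_FULL) → (ALIGN, announce)
try SIG_OK: (AVOID, SIG_OK) → (CHARGE, announce)  ← matches
try SIG_FOUND: (AVOID, SIG_FOUND) → (CHARGE, motors_on)
try SIG_NEAR: (AVOID, SIG_NEAR) → (ALIGN, motors_on)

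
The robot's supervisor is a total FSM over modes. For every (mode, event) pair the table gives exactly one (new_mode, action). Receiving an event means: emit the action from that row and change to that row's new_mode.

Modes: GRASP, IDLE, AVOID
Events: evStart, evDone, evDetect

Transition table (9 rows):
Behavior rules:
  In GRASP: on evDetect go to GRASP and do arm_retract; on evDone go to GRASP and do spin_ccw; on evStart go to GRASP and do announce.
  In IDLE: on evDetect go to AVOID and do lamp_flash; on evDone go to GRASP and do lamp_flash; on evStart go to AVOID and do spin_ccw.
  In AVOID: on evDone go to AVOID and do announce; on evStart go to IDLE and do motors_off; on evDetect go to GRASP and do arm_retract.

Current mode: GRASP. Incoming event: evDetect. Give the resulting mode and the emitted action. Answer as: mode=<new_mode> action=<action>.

current mode = GRASP; filter table to that mode:
  (GRASP, evDetect) → (GRASP, arm_retract)  ← event matches
  (GRASP, evDone) → (GRASP, spin_ccw)
  (GRASP, evStart) → (GRASP, announce)
event = evDetect selects (GRASP, arm_retract)

mode=GRASP action=arm_retract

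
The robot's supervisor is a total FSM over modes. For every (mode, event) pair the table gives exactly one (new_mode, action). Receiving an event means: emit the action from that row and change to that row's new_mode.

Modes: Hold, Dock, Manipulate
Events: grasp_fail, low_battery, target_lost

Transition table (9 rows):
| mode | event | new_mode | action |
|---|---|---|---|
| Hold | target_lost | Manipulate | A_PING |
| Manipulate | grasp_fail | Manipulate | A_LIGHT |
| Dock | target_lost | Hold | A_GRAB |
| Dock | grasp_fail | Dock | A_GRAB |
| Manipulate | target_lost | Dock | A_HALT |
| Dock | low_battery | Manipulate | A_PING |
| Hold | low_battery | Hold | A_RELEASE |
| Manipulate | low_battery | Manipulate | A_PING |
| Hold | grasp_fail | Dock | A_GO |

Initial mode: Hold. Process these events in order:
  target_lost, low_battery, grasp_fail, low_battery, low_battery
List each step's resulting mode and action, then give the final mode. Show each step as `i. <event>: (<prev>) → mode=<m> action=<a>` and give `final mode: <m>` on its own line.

final mode: Manipulate

1. target_lost: (Hold) → mode=Manipulate action=A_PING
2. low_battery: (Manipulate) → mode=Manipulate action=A_PING
3. grasp_fail: (Manipulate) → mode=Manipulate action=A_LIGHT
4. low_battery: (Manipulate) → mode=Manipulate action=A_PING
5. low_battery: (Manipulate) → mode=Manipulate action=A_PING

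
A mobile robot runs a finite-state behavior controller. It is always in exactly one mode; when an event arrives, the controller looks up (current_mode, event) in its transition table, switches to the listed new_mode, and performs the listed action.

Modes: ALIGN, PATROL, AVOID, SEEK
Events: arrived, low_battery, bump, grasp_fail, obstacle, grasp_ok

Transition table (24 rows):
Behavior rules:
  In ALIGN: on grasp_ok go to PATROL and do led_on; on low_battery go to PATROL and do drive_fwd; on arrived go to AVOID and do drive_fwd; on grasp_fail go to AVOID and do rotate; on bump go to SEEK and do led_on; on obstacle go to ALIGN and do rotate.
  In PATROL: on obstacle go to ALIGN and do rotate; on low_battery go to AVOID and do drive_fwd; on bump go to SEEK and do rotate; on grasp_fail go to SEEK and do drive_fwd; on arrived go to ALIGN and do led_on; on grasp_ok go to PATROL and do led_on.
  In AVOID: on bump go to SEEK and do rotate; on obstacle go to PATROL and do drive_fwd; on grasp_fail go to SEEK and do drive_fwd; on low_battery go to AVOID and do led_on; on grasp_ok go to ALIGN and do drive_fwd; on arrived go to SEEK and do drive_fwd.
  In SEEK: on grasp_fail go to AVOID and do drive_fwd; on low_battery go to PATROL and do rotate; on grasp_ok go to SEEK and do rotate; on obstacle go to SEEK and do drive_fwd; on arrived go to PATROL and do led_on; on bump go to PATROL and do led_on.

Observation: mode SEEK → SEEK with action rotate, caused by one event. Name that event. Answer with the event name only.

try arrived: (SEEK, arrived) → (PATROL, led_on)
try low_battery: (SEEK, low_battery) → (PATROL, rotate)
try bump: (SEEK, bump) → (PATROL, led_on)
try grasp_fail: (SEEK, grasp_fail) → (AVOID, drive_fwd)
try obstacle: (SEEK, obstacle) → (SEEK, drive_fwd)
try grasp_ok: (SEEK, grasp_ok) → (SEEK, rotate)  ← matches

grasp_ok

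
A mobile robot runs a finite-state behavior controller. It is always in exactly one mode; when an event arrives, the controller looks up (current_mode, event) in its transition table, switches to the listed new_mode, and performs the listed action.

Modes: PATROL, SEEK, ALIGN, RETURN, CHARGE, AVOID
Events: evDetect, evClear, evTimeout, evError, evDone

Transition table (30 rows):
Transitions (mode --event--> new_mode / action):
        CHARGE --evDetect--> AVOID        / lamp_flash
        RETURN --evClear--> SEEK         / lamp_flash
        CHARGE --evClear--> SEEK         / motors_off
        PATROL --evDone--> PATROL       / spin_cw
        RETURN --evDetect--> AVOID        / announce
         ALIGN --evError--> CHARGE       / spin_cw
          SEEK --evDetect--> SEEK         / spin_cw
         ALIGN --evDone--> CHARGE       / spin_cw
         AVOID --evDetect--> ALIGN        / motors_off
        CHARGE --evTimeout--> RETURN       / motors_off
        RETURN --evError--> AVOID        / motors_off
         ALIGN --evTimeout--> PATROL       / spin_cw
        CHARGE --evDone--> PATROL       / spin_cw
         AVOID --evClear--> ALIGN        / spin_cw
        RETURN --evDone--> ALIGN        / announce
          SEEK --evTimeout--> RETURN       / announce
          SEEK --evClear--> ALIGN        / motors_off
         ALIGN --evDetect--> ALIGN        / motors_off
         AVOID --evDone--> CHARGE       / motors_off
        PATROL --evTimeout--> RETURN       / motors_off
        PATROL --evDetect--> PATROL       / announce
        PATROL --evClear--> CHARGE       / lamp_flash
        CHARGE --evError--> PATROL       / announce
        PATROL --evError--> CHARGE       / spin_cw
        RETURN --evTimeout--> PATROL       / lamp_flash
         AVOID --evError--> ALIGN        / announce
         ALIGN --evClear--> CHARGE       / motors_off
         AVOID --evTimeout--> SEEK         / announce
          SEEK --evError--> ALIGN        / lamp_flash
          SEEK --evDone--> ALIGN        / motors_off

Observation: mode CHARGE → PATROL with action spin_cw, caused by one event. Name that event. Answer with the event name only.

evDone

try evDetect: (CHARGE, evDetect) → (AVOID, lamp_flash)
try evClear: (CHARGE, evClear) → (SEEK, motors_off)
try evTimeout: (CHARGE, evTimeout) → (RETURN, motors_off)
try evError: (CHARGE, evError) → (PATROL, announce)
try evDone: (CHARGE, evDone) → (PATROL, spin_cw)  ← matches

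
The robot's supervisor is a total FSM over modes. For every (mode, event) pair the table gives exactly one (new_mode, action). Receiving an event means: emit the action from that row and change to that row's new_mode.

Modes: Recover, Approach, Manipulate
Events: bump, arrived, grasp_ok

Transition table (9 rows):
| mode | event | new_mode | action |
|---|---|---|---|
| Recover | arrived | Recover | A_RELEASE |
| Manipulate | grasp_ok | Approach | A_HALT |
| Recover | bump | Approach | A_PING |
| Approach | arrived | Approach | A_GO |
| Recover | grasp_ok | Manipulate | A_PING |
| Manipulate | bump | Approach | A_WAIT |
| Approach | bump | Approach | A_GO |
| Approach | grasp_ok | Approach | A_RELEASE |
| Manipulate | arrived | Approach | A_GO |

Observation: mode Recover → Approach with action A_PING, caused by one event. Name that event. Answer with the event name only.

bump

try bump: (Recover, bump) → (Approach, A_PING)  ← matches
try arrived: (Recover, arrived) → (Recover, A_RELEASE)
try grasp_ok: (Recover, grasp_ok) → (Manipulate, A_PING)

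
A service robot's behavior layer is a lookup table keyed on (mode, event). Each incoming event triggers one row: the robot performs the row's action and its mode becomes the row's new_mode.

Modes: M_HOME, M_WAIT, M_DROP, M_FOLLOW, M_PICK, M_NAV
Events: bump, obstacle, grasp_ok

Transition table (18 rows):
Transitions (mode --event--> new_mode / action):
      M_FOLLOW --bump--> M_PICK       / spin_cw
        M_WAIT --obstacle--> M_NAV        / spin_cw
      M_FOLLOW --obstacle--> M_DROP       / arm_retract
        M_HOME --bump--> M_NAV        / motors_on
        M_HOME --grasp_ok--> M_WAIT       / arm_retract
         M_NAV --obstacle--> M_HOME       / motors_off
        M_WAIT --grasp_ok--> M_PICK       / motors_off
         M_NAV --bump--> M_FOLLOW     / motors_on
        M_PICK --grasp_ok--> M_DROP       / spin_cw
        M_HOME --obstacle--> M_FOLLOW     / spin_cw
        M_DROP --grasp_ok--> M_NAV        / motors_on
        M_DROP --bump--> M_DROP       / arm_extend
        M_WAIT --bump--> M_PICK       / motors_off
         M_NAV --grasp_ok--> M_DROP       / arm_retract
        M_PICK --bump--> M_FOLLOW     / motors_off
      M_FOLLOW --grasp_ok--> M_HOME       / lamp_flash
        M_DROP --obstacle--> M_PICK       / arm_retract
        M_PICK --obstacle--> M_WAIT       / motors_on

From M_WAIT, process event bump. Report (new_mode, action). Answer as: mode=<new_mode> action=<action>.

current mode = M_WAIT; filter table to that mode:
  (M_WAIT, obstacle) → (M_NAV, spin_cw)
  (M_WAIT, grasp_ok) → (M_PICK, motors_off)
  (M_WAIT, bump) → (M_PICK, motors_off)  ← event matches
event = bump selects (M_PICK, motors_off)

mode=M_PICK action=motors_off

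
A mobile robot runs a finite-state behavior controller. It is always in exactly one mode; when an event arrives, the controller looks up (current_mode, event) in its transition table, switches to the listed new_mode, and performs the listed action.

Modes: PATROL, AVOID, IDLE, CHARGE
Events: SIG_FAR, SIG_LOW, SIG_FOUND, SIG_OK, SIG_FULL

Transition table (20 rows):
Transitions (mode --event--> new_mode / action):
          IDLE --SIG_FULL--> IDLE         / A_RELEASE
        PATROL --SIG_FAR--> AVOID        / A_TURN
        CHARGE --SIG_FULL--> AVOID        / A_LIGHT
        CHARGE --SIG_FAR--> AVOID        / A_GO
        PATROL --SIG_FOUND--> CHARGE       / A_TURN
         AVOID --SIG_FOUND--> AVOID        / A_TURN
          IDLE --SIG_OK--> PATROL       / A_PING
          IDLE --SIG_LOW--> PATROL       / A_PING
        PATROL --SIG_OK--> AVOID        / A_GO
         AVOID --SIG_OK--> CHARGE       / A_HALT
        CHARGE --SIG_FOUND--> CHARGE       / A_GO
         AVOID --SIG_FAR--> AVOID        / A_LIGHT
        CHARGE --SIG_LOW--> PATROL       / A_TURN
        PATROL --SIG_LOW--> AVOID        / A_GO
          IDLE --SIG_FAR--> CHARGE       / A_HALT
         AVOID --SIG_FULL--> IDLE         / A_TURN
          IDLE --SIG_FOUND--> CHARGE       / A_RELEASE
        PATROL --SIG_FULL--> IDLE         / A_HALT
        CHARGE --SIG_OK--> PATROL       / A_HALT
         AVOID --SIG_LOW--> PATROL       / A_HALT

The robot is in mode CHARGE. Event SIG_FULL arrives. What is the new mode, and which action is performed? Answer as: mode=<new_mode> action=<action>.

current mode = CHARGE; filter table to that mode:
  (CHARGE, SIG_FULL) → (AVOID, A_LIGHT)  ← event matches
  (CHARGE, SIG_FAR) → (AVOID, A_GO)
  (CHARGE, SIG_FOUND) → (CHARGE, A_GO)
  (CHARGE, SIG_LOW) → (PATROL, A_TURN)
  (CHARGE, SIG_OK) → (PATROL, A_HALT)
event = SIG_FULL selects (AVOID, A_LIGHT)

mode=AVOID action=A_LIGHT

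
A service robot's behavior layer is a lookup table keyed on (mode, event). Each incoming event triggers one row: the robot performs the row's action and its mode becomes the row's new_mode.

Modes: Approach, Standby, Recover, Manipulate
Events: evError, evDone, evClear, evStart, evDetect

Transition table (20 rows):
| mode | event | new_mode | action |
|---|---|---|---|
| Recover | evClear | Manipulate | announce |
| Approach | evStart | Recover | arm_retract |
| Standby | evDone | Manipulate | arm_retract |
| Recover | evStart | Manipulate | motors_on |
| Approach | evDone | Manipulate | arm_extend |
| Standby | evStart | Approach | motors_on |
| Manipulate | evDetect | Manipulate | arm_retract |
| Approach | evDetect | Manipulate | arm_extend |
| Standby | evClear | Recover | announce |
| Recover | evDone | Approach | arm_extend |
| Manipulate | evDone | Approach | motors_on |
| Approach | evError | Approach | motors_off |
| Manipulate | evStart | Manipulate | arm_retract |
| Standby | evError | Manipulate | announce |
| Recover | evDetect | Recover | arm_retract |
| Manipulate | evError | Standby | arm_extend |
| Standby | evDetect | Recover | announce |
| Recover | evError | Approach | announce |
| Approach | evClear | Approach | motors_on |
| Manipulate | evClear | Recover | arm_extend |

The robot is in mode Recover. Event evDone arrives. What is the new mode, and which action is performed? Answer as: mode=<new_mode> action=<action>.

mode=Approach action=arm_extend

current mode = Recover; filter table to that mode:
  (Recover, evClear) → (Manipulate, announce)
  (Recover, evStart) → (Manipulate, motors_on)
  (Recover, evDone) → (Approach, arm_extend)  ← event matches
  (Recover, evDetect) → (Recover, arm_retract)
  (Recover, evError) → (Approach, announce)
event = evDone selects (Approach, arm_extend)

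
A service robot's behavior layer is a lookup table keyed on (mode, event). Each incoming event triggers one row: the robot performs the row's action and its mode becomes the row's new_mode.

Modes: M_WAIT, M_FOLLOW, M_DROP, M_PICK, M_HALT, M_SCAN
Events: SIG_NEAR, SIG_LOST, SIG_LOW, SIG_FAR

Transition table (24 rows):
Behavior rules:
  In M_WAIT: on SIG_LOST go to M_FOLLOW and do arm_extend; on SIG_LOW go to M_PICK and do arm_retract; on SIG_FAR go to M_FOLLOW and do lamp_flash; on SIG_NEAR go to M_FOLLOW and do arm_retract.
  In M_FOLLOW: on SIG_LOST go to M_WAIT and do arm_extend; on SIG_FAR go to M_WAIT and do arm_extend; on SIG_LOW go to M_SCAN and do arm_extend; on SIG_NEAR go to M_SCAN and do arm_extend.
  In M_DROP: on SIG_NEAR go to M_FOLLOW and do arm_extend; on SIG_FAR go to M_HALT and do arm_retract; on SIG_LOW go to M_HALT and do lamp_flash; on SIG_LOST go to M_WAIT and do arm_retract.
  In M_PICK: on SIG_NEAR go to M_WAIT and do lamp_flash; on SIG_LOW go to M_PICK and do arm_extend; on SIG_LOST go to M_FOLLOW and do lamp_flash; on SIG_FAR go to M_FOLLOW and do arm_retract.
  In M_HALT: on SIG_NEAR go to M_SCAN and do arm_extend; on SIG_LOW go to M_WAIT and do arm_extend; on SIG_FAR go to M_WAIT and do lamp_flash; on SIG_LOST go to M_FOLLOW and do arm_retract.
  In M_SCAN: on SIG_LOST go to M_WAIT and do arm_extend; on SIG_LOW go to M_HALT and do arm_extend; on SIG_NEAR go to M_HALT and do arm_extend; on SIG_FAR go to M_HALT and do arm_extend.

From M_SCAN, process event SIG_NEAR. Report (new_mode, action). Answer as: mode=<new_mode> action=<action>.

mode=M_HALT action=arm_extend

current mode = M_SCAN; filter table to that mode:
  (M_SCAN, SIG_LOST) → (M_WAIT, arm_extend)
  (M_SCAN, SIG_LOW) → (M_HALT, arm_extend)
  (M_SCAN, SIG_NEAR) → (M_HALT, arm_extend)  ← event matches
  (M_SCAN, SIG_FAR) → (M_HALT, arm_extend)
event = SIG_NEAR selects (M_HALT, arm_extend)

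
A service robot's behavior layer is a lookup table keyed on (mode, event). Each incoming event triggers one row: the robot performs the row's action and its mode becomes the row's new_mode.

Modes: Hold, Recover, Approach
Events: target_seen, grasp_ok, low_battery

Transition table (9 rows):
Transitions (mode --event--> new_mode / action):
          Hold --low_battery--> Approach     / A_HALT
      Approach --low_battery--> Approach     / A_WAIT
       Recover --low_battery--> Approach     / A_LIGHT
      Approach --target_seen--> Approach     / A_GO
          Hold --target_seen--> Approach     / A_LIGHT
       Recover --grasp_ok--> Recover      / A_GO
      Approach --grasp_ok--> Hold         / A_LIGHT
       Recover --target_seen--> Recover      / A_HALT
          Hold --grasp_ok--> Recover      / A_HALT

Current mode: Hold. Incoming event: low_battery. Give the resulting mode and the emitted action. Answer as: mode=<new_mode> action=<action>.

current mode = Hold; filter table to that mode:
  (Hold, low_battery) → (Approach, A_HALT)  ← event matches
  (Hold, target_seen) → (Approach, A_LIGHT)
  (Hold, grasp_ok) → (Recover, A_HALT)
event = low_battery selects (Approach, A_HALT)

mode=Approach action=A_HALT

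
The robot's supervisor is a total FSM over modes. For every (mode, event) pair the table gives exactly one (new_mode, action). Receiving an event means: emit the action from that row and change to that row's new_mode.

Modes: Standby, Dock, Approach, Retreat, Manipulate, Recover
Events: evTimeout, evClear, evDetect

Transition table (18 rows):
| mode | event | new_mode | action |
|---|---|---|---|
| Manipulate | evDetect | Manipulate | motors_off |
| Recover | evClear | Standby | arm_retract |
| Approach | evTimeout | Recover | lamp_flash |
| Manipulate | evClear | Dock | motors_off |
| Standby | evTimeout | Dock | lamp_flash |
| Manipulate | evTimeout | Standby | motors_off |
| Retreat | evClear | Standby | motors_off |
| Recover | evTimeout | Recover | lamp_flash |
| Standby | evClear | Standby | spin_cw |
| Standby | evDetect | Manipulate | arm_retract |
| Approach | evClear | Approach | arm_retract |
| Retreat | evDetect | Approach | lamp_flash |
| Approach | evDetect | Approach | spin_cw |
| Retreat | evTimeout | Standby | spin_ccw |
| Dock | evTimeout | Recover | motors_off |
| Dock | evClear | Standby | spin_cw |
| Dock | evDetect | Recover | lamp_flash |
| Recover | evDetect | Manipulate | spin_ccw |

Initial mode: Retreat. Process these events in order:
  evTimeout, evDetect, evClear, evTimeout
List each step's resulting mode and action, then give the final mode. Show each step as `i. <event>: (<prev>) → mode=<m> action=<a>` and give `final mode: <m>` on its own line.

1. evTimeout: (Retreat) → mode=Standby action=spin_ccw
2. evDetect: (Standby) → mode=Manipulate action=arm_retract
3. evClear: (Manipulate) → mode=Dock action=motors_off
4. evTimeout: (Dock) → mode=Recover action=motors_off

final mode: Recover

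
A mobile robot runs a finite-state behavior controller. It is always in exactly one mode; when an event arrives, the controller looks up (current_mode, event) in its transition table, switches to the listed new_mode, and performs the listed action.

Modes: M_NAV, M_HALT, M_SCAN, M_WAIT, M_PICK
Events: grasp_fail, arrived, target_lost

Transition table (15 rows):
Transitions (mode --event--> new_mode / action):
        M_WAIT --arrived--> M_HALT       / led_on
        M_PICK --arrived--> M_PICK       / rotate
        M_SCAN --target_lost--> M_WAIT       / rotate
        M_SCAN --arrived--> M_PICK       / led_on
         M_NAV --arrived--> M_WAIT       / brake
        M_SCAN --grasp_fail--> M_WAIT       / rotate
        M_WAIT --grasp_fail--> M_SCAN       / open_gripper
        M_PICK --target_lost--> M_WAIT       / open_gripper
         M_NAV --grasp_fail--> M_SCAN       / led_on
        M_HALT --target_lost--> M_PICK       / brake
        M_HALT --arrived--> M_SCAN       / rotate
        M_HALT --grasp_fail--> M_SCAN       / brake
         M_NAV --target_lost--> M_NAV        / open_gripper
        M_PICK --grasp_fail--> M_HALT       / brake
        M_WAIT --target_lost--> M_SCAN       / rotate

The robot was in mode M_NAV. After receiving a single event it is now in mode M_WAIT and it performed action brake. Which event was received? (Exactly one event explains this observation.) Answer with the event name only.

try grasp_fail: (M_NAV, grasp_fail) → (M_SCAN, led_on)
try arrived: (M_NAV, arrived) → (M_WAIT, brake)  ← matches
try target_lost: (M_NAV, target_lost) → (M_NAV, open_gripper)

arrived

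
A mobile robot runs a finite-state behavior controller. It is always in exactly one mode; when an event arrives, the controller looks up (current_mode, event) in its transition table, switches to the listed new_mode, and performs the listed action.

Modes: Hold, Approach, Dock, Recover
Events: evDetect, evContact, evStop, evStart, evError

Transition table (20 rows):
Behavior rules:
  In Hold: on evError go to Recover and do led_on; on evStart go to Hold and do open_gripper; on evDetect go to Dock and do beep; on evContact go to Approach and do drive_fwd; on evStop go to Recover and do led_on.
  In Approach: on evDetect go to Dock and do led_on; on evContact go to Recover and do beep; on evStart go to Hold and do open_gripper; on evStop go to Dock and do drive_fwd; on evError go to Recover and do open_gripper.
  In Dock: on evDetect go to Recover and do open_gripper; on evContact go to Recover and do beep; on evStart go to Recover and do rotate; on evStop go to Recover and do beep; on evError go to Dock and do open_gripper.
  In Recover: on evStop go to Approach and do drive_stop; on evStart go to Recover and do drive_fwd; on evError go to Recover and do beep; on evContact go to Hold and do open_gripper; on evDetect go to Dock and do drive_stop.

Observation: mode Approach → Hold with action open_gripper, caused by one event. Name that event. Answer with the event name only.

evStart

try evDetect: (Approach, evDetect) → (Dock, led_on)
try evContact: (Approach, evContact) → (Recover, beep)
try evStop: (Approach, evStop) → (Dock, drive_fwd)
try evStart: (Approach, evStart) → (Hold, open_gripper)  ← matches
try evError: (Approach, evError) → (Recover, open_gripper)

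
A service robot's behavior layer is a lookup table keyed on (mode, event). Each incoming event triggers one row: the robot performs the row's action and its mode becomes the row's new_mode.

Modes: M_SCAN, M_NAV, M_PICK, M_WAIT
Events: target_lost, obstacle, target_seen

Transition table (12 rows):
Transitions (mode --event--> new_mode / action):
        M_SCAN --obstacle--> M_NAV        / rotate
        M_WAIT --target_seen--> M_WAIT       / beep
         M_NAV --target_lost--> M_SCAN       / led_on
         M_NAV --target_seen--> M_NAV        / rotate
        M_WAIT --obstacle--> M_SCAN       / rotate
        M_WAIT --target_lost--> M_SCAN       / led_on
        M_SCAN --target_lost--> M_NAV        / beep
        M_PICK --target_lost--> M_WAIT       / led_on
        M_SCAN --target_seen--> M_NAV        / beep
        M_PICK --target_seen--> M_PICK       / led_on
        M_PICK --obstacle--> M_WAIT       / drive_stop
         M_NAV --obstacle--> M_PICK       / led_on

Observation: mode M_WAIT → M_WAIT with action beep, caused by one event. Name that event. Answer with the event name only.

target_seen

try target_lost: (M_WAIT, target_lost) → (M_SCAN, led_on)
try obstacle: (M_WAIT, obstacle) → (M_SCAN, rotate)
try target_seen: (M_WAIT, target_seen) → (M_WAIT, beep)  ← matches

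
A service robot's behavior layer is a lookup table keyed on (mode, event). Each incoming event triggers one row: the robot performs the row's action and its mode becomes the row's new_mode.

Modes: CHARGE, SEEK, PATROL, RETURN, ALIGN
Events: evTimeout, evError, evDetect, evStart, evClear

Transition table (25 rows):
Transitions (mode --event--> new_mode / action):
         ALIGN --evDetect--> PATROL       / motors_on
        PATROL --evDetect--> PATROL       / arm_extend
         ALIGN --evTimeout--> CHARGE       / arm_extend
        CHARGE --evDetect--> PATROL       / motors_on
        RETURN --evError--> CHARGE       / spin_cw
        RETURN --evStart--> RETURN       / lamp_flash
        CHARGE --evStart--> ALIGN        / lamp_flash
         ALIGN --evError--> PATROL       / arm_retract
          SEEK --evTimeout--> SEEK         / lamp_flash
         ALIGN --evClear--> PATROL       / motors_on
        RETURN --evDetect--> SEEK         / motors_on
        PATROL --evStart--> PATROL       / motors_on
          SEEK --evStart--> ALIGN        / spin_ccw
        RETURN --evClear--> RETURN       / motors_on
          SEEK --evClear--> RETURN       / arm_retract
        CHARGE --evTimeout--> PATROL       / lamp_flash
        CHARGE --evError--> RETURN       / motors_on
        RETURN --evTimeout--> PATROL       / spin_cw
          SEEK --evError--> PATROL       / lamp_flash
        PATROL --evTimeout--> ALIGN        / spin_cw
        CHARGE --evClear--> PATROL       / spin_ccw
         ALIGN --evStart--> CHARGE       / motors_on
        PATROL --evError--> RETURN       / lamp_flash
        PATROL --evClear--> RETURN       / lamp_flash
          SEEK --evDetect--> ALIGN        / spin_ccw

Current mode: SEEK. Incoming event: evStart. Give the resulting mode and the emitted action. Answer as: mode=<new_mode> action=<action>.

current mode = SEEK; filter table to that mode:
  (SEEK, evTimeout) → (SEEK, lamp_flash)
  (SEEK, evStart) → (ALIGN, spin_ccw)  ← event matches
  (SEEK, evClear) → (RETURN, arm_retract)
  (SEEK, evError) → (PATROL, lamp_flash)
  (SEEK, evDetect) → (ALIGN, spin_ccw)
event = evStart selects (ALIGN, spin_ccw)

mode=ALIGN action=spin_ccw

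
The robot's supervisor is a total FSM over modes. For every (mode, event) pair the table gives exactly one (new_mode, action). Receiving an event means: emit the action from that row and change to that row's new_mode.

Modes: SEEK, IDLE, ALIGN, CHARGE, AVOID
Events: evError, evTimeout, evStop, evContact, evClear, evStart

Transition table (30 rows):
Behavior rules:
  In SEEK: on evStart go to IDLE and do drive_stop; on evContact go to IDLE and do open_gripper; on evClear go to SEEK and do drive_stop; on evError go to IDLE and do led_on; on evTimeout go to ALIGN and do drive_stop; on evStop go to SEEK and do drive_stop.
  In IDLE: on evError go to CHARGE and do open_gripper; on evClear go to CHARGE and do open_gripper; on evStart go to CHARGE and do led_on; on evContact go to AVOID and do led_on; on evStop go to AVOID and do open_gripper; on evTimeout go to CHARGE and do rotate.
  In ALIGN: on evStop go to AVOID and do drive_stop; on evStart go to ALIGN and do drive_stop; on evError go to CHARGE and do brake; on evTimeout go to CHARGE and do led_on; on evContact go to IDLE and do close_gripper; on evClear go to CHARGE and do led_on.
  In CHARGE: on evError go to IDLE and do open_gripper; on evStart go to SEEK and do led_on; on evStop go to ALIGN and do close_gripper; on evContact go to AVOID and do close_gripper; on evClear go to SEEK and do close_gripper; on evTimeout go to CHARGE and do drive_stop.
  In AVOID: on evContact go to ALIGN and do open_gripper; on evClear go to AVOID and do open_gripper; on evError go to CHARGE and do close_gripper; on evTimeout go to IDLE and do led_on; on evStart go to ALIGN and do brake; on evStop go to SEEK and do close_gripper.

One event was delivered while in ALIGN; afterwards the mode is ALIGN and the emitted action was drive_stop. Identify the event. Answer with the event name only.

try evError: (ALIGN, evError) → (CHARGE, brake)
try evTimeout: (ALIGN, evTimeout) → (CHARGE, led_on)
try evStop: (ALIGN, evStop) → (AVOID, drive_stop)
try evContact: (ALIGN, evContact) → (IDLE, close_gripper)
try evClear: (ALIGN, evClear) → (CHARGE, led_on)
try evStart: (ALIGN, evStart) → (ALIGN, drive_stop)  ← matches

evStart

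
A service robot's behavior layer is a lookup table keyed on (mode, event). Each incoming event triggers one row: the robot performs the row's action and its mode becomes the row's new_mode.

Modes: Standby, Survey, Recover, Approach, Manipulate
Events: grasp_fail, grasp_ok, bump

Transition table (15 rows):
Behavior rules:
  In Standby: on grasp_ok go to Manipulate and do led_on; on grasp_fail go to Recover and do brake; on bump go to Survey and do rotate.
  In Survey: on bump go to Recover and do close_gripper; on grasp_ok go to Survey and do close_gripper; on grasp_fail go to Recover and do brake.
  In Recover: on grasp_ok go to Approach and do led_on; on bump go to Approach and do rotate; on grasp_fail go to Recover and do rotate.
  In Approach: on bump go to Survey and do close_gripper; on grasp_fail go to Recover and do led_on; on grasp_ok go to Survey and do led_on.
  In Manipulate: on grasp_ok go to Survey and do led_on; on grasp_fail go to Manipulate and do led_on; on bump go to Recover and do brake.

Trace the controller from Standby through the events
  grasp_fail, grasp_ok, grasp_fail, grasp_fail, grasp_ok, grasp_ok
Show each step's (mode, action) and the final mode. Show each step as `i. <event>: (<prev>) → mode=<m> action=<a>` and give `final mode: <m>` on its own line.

1. grasp_fail: (Standby) → mode=Recover action=brake
2. grasp_ok: (Recover) → mode=Approach action=led_on
3. grasp_fail: (Approach) → mode=Recover action=led_on
4. grasp_fail: (Recover) → mode=Recover action=rotate
5. grasp_ok: (Recover) → mode=Approach action=led_on
6. grasp_ok: (Approach) → mode=Survey action=led_on

final mode: Survey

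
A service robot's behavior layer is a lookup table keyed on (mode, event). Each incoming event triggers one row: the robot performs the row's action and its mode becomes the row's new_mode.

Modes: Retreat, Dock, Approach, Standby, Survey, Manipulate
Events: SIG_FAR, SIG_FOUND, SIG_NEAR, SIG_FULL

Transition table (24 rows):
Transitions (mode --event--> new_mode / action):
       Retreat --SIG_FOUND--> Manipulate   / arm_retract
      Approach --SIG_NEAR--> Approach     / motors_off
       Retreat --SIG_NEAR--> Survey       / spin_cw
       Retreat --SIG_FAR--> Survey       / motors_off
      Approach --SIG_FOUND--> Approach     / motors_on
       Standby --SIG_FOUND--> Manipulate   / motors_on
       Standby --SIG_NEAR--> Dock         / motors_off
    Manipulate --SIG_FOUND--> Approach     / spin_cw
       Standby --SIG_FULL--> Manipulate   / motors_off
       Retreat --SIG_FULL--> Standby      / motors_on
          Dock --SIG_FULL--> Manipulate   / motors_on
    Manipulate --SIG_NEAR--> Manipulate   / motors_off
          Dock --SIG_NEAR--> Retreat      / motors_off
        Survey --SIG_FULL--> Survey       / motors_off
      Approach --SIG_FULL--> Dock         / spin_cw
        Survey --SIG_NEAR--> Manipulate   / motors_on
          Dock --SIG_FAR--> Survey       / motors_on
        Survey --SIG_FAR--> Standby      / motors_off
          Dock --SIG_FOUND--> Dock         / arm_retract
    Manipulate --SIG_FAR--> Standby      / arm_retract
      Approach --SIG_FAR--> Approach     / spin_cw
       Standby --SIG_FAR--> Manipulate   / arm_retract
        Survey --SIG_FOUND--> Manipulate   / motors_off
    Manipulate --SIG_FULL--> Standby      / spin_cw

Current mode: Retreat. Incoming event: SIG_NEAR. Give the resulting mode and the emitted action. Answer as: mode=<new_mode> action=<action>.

current mode = Retreat; filter table to that mode:
  (Retreat, SIG_FOUND) → (Manipulate, arm_retract)
  (Retreat, SIG_NEAR) → (Survey, spin_cw)  ← event matches
  (Retreat, SIG_FAR) → (Survey, motors_off)
  (Retreat, SIG_FULL) → (Standby, motors_on)
event = SIG_NEAR selects (Survey, spin_cw)

mode=Survey action=spin_cw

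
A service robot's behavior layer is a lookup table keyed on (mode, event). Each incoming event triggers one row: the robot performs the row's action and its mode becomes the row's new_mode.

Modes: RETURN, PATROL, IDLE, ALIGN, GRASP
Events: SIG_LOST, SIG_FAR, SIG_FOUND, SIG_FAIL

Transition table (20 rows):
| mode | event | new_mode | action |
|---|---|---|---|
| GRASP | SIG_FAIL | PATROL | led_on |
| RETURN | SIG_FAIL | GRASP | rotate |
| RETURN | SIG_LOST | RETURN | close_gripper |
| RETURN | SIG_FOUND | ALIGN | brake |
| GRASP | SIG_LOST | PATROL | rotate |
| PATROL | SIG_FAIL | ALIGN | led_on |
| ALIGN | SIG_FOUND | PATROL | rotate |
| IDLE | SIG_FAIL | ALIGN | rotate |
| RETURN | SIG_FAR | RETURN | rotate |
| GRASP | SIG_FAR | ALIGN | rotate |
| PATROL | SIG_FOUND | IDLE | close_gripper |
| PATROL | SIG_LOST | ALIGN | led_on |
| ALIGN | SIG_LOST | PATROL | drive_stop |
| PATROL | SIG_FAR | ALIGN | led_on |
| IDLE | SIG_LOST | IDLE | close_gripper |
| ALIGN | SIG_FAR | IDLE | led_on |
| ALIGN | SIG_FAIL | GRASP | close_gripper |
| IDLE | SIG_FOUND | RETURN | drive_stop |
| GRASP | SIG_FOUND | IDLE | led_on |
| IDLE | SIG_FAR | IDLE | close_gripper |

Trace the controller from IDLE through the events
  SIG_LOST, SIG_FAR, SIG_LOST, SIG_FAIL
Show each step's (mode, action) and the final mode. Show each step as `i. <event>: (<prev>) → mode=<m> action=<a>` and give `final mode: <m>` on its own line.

final mode: ALIGN

1. SIG_LOST: (IDLE) → mode=IDLE action=close_gripper
2. SIG_FAR: (IDLE) → mode=IDLE action=close_gripper
3. SIG_LOST: (IDLE) → mode=IDLE action=close_gripper
4. SIG_FAIL: (IDLE) → mode=ALIGN action=rotate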